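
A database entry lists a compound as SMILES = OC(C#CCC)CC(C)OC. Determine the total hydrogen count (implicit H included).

Walk through each heavy atom and fill implicit hydrogens from standard valence (C 4, N 3, O 2, S 2, halogen 1):
  atom 1: O, bond orders sum to 1 (valence 2) → 1 H
  atom 2: C, bond orders sum to 3 (valence 4) → 1 H
  atom 3: C, bond orders sum to 4 (valence 4) → 0 H
  atom 4: C, bond orders sum to 4 (valence 4) → 0 H
  atom 5: C, bond orders sum to 2 (valence 4) → 2 H
  atom 6: C, bond orders sum to 1 (valence 4) → 3 H
  atom 7: C, bond orders sum to 2 (valence 4) → 2 H
  atom 8: C, bond orders sum to 3 (valence 4) → 1 H
  atom 9: C, bond orders sum to 1 (valence 4) → 3 H
  atom 10: O, bond orders sum to 2 (valence 2) → 0 H
  atom 11: C, bond orders sum to 1 (valence 4) → 3 H
Total hydrogens: 16.

16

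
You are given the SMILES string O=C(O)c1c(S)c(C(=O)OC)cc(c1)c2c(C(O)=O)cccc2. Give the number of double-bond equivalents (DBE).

11

Molecular formula: C16H12O6S.
DoU = (2C + 2 + N − H − X) / 2, where X is the halogen count and O/S are ignored.
    = (2·16 + 2 + 0 − 12 − 0) / 2 = 22 / 2 = 11.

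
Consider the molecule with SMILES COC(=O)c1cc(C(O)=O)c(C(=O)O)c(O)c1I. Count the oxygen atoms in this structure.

Scan the SMILES for O atoms (remember two-letter symbols like Cl and Br are single atoms).
Oxygen count: 7.

7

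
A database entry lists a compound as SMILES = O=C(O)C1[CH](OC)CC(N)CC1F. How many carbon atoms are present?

8

Count every carbon token in the SMILES (each C, including those in ring-closure positions and inside branches).
Carbon count: 8.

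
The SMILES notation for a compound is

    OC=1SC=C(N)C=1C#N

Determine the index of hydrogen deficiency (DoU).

5

Molecular formula: C5H4N2OS.
DoU = (2C + 2 + N − H − X) / 2, where X is the halogen count and O/S are ignored.
    = (2·5 + 2 + 2 − 4 − 0) / 2 = 10 / 2 = 5.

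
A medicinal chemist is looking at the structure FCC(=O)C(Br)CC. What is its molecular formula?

Walk through each heavy atom and fill implicit hydrogens from standard valence (C 4, N 3, O 2, S 2, halogen 1):
  atom 1: F (halogen, monovalent) → 0 H
  atom 2: C, bond orders sum to 2 (valence 4) → 2 H
  atom 3: C, bond orders sum to 4 (valence 4) → 0 H
  atom 4: O, bond orders sum to 2 (valence 2) → 0 H
  atom 5: C, bond orders sum to 3 (valence 4) → 1 H
  atom 6: Br (halogen, monovalent) → 0 H
  atom 7: C, bond orders sum to 2 (valence 4) → 2 H
  atom 8: C, bond orders sum to 1 (valence 4) → 3 H
Totals → C:5, H:8, Br:1, F:1, O:1.

C5H8BrFO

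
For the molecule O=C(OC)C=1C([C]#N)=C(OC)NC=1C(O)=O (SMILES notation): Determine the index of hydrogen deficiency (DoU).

Degree of unsaturation = (number of rings) + (number of π bonds).
Ring closures in the SMILES: 1.
π bonds: 4 double bonds (each 1 DoU), 1 triple bond (each 2 DoU) → 6 DoU from unsaturation.
Total DoU = 1 + 6 = 7.

7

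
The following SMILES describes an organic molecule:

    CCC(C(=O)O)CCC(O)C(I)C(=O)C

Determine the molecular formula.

Walk through each heavy atom and fill implicit hydrogens from standard valence (C 4, N 3, O 2, S 2, halogen 1):
  atom 1: C, bond orders sum to 1 (valence 4) → 3 H
  atom 2: C, bond orders sum to 2 (valence 4) → 2 H
  atom 3: C, bond orders sum to 3 (valence 4) → 1 H
  atom 4: C, bond orders sum to 4 (valence 4) → 0 H
  atom 5: O, bond orders sum to 2 (valence 2) → 0 H
  atom 6: O, bond orders sum to 1 (valence 2) → 1 H
  atom 7: C, bond orders sum to 2 (valence 4) → 2 H
  atom 8: C, bond orders sum to 2 (valence 4) → 2 H
  atom 9: C, bond orders sum to 3 (valence 4) → 1 H
  atom 10: O, bond orders sum to 1 (valence 2) → 1 H
  atom 11: C, bond orders sum to 3 (valence 4) → 1 H
  atom 12: I (halogen, monovalent) → 0 H
  atom 13: C, bond orders sum to 4 (valence 4) → 0 H
  atom 14: O, bond orders sum to 2 (valence 2) → 0 H
  atom 15: C, bond orders sum to 1 (valence 4) → 3 H
Totals → C:10, H:17, I:1, O:4.

C10H17IO4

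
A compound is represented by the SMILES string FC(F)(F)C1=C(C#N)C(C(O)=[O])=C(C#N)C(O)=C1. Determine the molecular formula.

Walk through each heavy atom and fill implicit hydrogens from standard valence (C 4, N 3, O 2, S 2, halogen 1):
  atom 1: F (halogen, monovalent) → 0 H
  atom 2: C, bond orders sum to 4 (valence 4) → 0 H
  atom 3: F (halogen, monovalent) → 0 H
  atom 4: F (halogen, monovalent) → 0 H
  atom 5: C, bond orders sum to 4 (valence 4) → 0 H
  atom 6: C, bond orders sum to 4 (valence 4) → 0 H
  atom 7: C, bond orders sum to 4 (valence 4) → 0 H
  atom 8: N, bond orders sum to 3 (valence 3) → 0 H
  atom 9: C, bond orders sum to 4 (valence 4) → 0 H
  atom 10: C, bond orders sum to 4 (valence 4) → 0 H
  atom 11: O, bond orders sum to 1 (valence 2) → 1 H
  atom 12: O with explicit H count 0
  atom 13: C, bond orders sum to 4 (valence 4) → 0 H
  atom 14: C, bond orders sum to 4 (valence 4) → 0 H
  atom 15: N, bond orders sum to 3 (valence 3) → 0 H
  atom 16: C, bond orders sum to 4 (valence 4) → 0 H
  atom 17: O, bond orders sum to 1 (valence 2) → 1 H
  atom 18: C, bond orders sum to 3 (valence 4) → 1 H
Totals → C:10, H:3, F:3, N:2, O:3.

C10H3F3N2O3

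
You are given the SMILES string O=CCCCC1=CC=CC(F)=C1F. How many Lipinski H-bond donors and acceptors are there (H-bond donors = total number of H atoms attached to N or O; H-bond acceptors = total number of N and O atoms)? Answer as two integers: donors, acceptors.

0, 1

Donors: find every N or O and count the H atoms it carries.
  atom 1 (O): bond orders sum to 2 → 0 H
Lipinski HBD = 0.
Acceptors: N atoms = 0, O atoms = 1 → HBA = 1.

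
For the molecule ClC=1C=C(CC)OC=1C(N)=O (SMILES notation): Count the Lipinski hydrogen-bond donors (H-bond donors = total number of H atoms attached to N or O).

Donors: find every N or O and count the H atoms it carries.
  atom 7 (O): bond orders sum to 2 → 0 H
  atom 10 (N): bond orders sum to 1 → 2 H
  atom 11 (O): bond orders sum to 2 → 0 H
Lipinski HBD = 2.

2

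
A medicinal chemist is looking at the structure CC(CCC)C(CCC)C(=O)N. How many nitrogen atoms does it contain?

1

Scan the SMILES for N atoms (remember two-letter symbols like Cl and Br are single atoms).
Nitrogen count: 1.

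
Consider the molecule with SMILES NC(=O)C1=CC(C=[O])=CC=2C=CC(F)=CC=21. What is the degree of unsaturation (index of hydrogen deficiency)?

Degree of unsaturation = (number of rings) + (number of π bonds).
Ring closures in the SMILES: 2.
π bonds: 7 double bonds (each 1 DoU) → 7 DoU from unsaturation.
Total DoU = 2 + 7 = 9.

9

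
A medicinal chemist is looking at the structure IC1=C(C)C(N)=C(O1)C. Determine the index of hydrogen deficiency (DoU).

Molecular formula: C6H8INO.
DoU = (2C + 2 + N − H − X) / 2, where X is the halogen count and O/S are ignored.
    = (2·6 + 2 + 1 − 8 − 1) / 2 = 6 / 2 = 3.

3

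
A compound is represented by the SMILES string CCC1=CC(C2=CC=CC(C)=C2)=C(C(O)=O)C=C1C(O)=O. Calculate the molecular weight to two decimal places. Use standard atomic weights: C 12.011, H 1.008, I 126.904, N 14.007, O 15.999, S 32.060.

284.31 g/mol

First, the molecular formula is C17H16O4 (counting implicit H from valence).
  C: 17 × 12.011 = 204.187
  H: 16 × 1.008 = 16.128
  O: 4 × 15.999 = 63.996
Sum: 17×12.011 + 16×1.008 + 4×15.999 = 284.311 → 284.31 g/mol.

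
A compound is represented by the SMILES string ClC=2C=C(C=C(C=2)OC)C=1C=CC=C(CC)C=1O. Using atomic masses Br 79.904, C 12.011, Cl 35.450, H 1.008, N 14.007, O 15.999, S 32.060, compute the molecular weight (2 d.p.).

First, the molecular formula is C15H15ClO2 (counting implicit H from valence).
  C: 15 × 12.011 = 180.165
  Cl: 1 × 35.450 = 35.450
  H: 15 × 1.008 = 15.120
  O: 2 × 15.999 = 31.998
Sum: 15×12.011 + 1×35.450 + 15×1.008 + 2×15.999 = 262.733 → 262.73 g/mol.

262.73 g/mol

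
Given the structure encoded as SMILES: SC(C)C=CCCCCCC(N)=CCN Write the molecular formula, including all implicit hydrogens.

C12H24N2S

Walk through each heavy atom and fill implicit hydrogens from standard valence (C 4, N 3, O 2, S 2, halogen 1):
  atom 1: S, bond orders sum to 1 (valence 2) → 1 H
  atom 2: C, bond orders sum to 3 (valence 4) → 1 H
  atom 3: C, bond orders sum to 1 (valence 4) → 3 H
  atom 4: C, bond orders sum to 3 (valence 4) → 1 H
  atom 5: C, bond orders sum to 3 (valence 4) → 1 H
  atom 6: C, bond orders sum to 2 (valence 4) → 2 H
  atom 7: C, bond orders sum to 2 (valence 4) → 2 H
  atom 8: C, bond orders sum to 2 (valence 4) → 2 H
  atom 9: C, bond orders sum to 2 (valence 4) → 2 H
  atom 10: C, bond orders sum to 2 (valence 4) → 2 H
  atom 11: C, bond orders sum to 4 (valence 4) → 0 H
  atom 12: N, bond orders sum to 1 (valence 3) → 2 H
  atom 13: C, bond orders sum to 3 (valence 4) → 1 H
  atom 14: C, bond orders sum to 2 (valence 4) → 2 H
  atom 15: N, bond orders sum to 1 (valence 3) → 2 H
Totals → C:12, H:24, N:2, S:1.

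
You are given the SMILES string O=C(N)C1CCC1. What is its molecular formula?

C5H9NO

Walk through each heavy atom and fill implicit hydrogens from standard valence (C 4, N 3, O 2, S 2, halogen 1):
  atom 1: O, bond orders sum to 2 (valence 2) → 0 H
  atom 2: C, bond orders sum to 4 (valence 4) → 0 H
  atom 3: N, bond orders sum to 1 (valence 3) → 2 H
  atom 4: C, bond orders sum to 3 (valence 4) → 1 H
  atom 5: C, bond orders sum to 2 (valence 4) → 2 H
  atom 6: C, bond orders sum to 2 (valence 4) → 2 H
  atom 7: C, bond orders sum to 2 (valence 4) → 2 H
Totals → C:5, H:9, N:1, O:1.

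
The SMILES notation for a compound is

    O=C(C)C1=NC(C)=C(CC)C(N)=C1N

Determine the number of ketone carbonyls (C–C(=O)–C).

The ketone motif appears at heavy-atom position 2 in the SMILES.
Other groups present: 2 primary amine.
Ketone count: 1.

1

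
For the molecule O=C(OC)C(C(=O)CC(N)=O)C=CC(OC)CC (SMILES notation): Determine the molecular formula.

C12H19NO5

Walk through each heavy atom and fill implicit hydrogens from standard valence (C 4, N 3, O 2, S 2, halogen 1):
  atom 1: O, bond orders sum to 2 (valence 2) → 0 H
  atom 2: C, bond orders sum to 4 (valence 4) → 0 H
  atom 3: O, bond orders sum to 2 (valence 2) → 0 H
  atom 4: C, bond orders sum to 1 (valence 4) → 3 H
  atom 5: C, bond orders sum to 3 (valence 4) → 1 H
  atom 6: C, bond orders sum to 4 (valence 4) → 0 H
  atom 7: O, bond orders sum to 2 (valence 2) → 0 H
  atom 8: C, bond orders sum to 2 (valence 4) → 2 H
  atom 9: C, bond orders sum to 4 (valence 4) → 0 H
  atom 10: N, bond orders sum to 1 (valence 3) → 2 H
  atom 11: O, bond orders sum to 2 (valence 2) → 0 H
  atom 12: C, bond orders sum to 3 (valence 4) → 1 H
  atom 13: C, bond orders sum to 3 (valence 4) → 1 H
  atom 14: C, bond orders sum to 3 (valence 4) → 1 H
  atom 15: O, bond orders sum to 2 (valence 2) → 0 H
  atom 16: C, bond orders sum to 1 (valence 4) → 3 H
  atom 17: C, bond orders sum to 2 (valence 4) → 2 H
  atom 18: C, bond orders sum to 1 (valence 4) → 3 H
Totals → C:12, H:19, N:1, O:5.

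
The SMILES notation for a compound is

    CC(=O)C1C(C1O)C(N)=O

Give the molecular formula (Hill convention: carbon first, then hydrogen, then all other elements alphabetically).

Walk through each heavy atom and fill implicit hydrogens from standard valence (C 4, N 3, O 2, S 2, halogen 1):
  atom 1: C, bond orders sum to 1 (valence 4) → 3 H
  atom 2: C, bond orders sum to 4 (valence 4) → 0 H
  atom 3: O, bond orders sum to 2 (valence 2) → 0 H
  atom 4: C, bond orders sum to 3 (valence 4) → 1 H
  atom 5: C, bond orders sum to 3 (valence 4) → 1 H
  atom 6: C, bond orders sum to 3 (valence 4) → 1 H
  atom 7: O, bond orders sum to 1 (valence 2) → 1 H
  atom 8: C, bond orders sum to 4 (valence 4) → 0 H
  atom 9: N, bond orders sum to 1 (valence 3) → 2 H
  atom 10: O, bond orders sum to 2 (valence 2) → 0 H
Totals → C:6, H:9, N:1, O:3.
In Hill order: C6H9NO3.

C6H9NO3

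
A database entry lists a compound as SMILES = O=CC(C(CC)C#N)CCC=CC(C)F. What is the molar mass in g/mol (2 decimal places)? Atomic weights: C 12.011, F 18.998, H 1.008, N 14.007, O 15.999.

First, the molecular formula is C12H18FNO (counting implicit H from valence).
  C: 12 × 12.011 = 144.132
  F: 1 × 18.998 = 18.998
  H: 18 × 1.008 = 18.144
  N: 1 × 14.007 = 14.007
  O: 1 × 15.999 = 15.999
Sum: 12×12.011 + 1×18.998 + 18×1.008 + 1×14.007 + 1×15.999 = 211.280 → 211.28 g/mol.

211.28 g/mol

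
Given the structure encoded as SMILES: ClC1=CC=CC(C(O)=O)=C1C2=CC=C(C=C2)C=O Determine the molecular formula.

C14H9ClO3

Walk through each heavy atom and fill implicit hydrogens from standard valence (C 4, N 3, O 2, S 2, halogen 1):
  atom 1: Cl (halogen, monovalent) → 0 H
  atom 2: C, bond orders sum to 4 (valence 4) → 0 H
  atom 3: C, bond orders sum to 3 (valence 4) → 1 H
  atom 4: C, bond orders sum to 3 (valence 4) → 1 H
  atom 5: C, bond orders sum to 3 (valence 4) → 1 H
  atom 6: C, bond orders sum to 4 (valence 4) → 0 H
  atom 7: C, bond orders sum to 4 (valence 4) → 0 H
  atom 8: O, bond orders sum to 1 (valence 2) → 1 H
  atom 9: O, bond orders sum to 2 (valence 2) → 0 H
  atom 10: C, bond orders sum to 4 (valence 4) → 0 H
  atom 11: C, bond orders sum to 4 (valence 4) → 0 H
  atom 12: C, bond orders sum to 3 (valence 4) → 1 H
  atom 13: C, bond orders sum to 3 (valence 4) → 1 H
  atom 14: C, bond orders sum to 4 (valence 4) → 0 H
  atom 15: C, bond orders sum to 3 (valence 4) → 1 H
  atom 16: C, bond orders sum to 3 (valence 4) → 1 H
  atom 17: C, bond orders sum to 3 (valence 4) → 1 H
  atom 18: O, bond orders sum to 2 (valence 2) → 0 H
Totals → C:14, H:9, Cl:1, O:3.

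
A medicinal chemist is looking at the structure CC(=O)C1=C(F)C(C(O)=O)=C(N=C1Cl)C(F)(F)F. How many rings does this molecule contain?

In SMILES, each pair of matching ring-closure digits denotes one ring-closing bond; the number of such bonds equals the number of independent rings.
Ring-closure bonds here: 1.

1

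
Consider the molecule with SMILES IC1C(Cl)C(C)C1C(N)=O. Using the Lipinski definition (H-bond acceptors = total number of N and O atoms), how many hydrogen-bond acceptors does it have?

N atoms: 1; O atoms: 1.
Lipinski HBA = 1 + 1 = 2.

2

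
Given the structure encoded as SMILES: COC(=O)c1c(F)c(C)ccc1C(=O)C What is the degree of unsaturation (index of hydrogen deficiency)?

Molecular formula: C11H11FO3.
DoU = (2C + 2 + N − H − X) / 2, where X is the halogen count and O/S are ignored.
    = (2·11 + 2 + 0 − 11 − 1) / 2 = 12 / 2 = 6.

6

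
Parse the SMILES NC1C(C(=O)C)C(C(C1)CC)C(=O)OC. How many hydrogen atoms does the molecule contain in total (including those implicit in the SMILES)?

Walk through each heavy atom and fill implicit hydrogens from standard valence (C 4, N 3, O 2, S 2, halogen 1):
  atom 1: N, bond orders sum to 1 (valence 3) → 2 H
  atom 2: C, bond orders sum to 3 (valence 4) → 1 H
  atom 3: C, bond orders sum to 3 (valence 4) → 1 H
  atom 4: C, bond orders sum to 4 (valence 4) → 0 H
  atom 5: O, bond orders sum to 2 (valence 2) → 0 H
  atom 6: C, bond orders sum to 1 (valence 4) → 3 H
  atom 7: C, bond orders sum to 3 (valence 4) → 1 H
  atom 8: C, bond orders sum to 3 (valence 4) → 1 H
  atom 9: C, bond orders sum to 2 (valence 4) → 2 H
  atom 10: C, bond orders sum to 2 (valence 4) → 2 H
  atom 11: C, bond orders sum to 1 (valence 4) → 3 H
  atom 12: C, bond orders sum to 4 (valence 4) → 0 H
  atom 13: O, bond orders sum to 2 (valence 2) → 0 H
  atom 14: O, bond orders sum to 2 (valence 2) → 0 H
  atom 15: C, bond orders sum to 1 (valence 4) → 3 H
Total hydrogens: 19.

19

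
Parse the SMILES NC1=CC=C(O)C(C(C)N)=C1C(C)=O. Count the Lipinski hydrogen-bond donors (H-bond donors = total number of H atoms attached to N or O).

5

Donors: find every N or O and count the H atoms it carries.
  atom 1 (N): bond orders sum to 1 → 2 H
  atom 6 (O): bond orders sum to 1 → 1 H
  atom 10 (N): bond orders sum to 1 → 2 H
  atom 14 (O): bond orders sum to 2 → 0 H
Lipinski HBD = 5.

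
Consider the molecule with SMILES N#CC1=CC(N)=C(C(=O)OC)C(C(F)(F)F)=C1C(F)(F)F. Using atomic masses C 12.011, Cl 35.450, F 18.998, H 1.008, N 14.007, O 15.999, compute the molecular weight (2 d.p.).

First, the molecular formula is C11H6F6N2O2 (counting implicit H from valence).
  C: 11 × 12.011 = 132.121
  F: 6 × 18.998 = 113.988
  H: 6 × 1.008 = 6.048
  N: 2 × 14.007 = 28.014
  O: 2 × 15.999 = 31.998
Sum: 11×12.011 + 6×18.998 + 6×1.008 + 2×14.007 + 2×15.999 = 312.169 → 312.17 g/mol.

312.17 g/mol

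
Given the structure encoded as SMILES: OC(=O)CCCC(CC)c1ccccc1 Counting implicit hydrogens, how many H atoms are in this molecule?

18

Walk through each heavy atom and fill implicit hydrogens from standard valence (C 4, N 3, O 2, S 2, halogen 1); for lowercase aromatic atoms, an aromatic c carries 1 H when it has two neighbours and 0 H with three, and aromatic n carries 0 H:
  atom 1: O, bond orders sum to 1 (valence 2) → 1 H
  atom 2: C, bond orders sum to 4 (valence 4) → 0 H
  atom 3: O, bond orders sum to 2 (valence 2) → 0 H
  atom 4: C, bond orders sum to 2 (valence 4) → 2 H
  atom 5: C, bond orders sum to 2 (valence 4) → 2 H
  atom 6: C, bond orders sum to 2 (valence 4) → 2 H
  atom 7: C, bond orders sum to 3 (valence 4) → 1 H
  atom 8: C, bond orders sum to 2 (valence 4) → 2 H
  atom 9: C, bond orders sum to 1 (valence 4) → 3 H
  atom 10: aromatic c, 3 neighbours → 0 H
  atom 11: aromatic c, 2 neighbours → 1 H
  atom 12: aromatic c, 2 neighbours → 1 H
  atom 13: aromatic c, 2 neighbours → 1 H
  atom 14: aromatic c, 2 neighbours → 1 H
  atom 15: aromatic c, 2 neighbours → 1 H
Total hydrogens: 18.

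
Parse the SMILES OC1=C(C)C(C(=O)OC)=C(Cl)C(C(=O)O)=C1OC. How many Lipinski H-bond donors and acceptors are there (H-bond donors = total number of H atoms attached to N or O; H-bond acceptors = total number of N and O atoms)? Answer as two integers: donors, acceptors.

Donors: find every N or O and count the H atoms it carries.
  atom 1 (O): bond orders sum to 1 → 1 H
  atom 7 (O): bond orders sum to 2 → 0 H
  atom 8 (O): bond orders sum to 2 → 0 H
  atom 14 (O): bond orders sum to 2 → 0 H
  atom 15 (O): bond orders sum to 1 → 1 H
  atom 17 (O): bond orders sum to 2 → 0 H
Lipinski HBD = 2.
Acceptors: N atoms = 0, O atoms = 6 → HBA = 6.

2, 6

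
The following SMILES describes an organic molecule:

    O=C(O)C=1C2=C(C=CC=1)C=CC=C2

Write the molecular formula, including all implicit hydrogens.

C11H8O2

Walk through each heavy atom and fill implicit hydrogens from standard valence (C 4, N 3, O 2, S 2, halogen 1):
  atom 1: O, bond orders sum to 2 (valence 2) → 0 H
  atom 2: C, bond orders sum to 4 (valence 4) → 0 H
  atom 3: O, bond orders sum to 1 (valence 2) → 1 H
  atom 4: C, bond orders sum to 4 (valence 4) → 0 H
  atom 5: C, bond orders sum to 4 (valence 4) → 0 H
  atom 6: C, bond orders sum to 4 (valence 4) → 0 H
  atom 7: C, bond orders sum to 3 (valence 4) → 1 H
  atom 8: C, bond orders sum to 3 (valence 4) → 1 H
  atom 9: C, bond orders sum to 3 (valence 4) → 1 H
  atom 10: C, bond orders sum to 3 (valence 4) → 1 H
  atom 11: C, bond orders sum to 3 (valence 4) → 1 H
  atom 12: C, bond orders sum to 3 (valence 4) → 1 H
  atom 13: C, bond orders sum to 3 (valence 4) → 1 H
Totals → C:11, H:8, O:2.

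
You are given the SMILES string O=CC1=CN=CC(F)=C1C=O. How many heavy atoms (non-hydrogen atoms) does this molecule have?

11

Every atom symbol written in the SMILES (organic subset) is one heavy atom; implicit H are not written.
Heavy atoms by element → C:7, F:1, N:1, O:2.
Total: 11.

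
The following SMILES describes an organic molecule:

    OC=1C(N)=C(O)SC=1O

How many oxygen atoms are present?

3

Scan the SMILES for O atoms (remember two-letter symbols like Cl and Br are single atoms).
Oxygen count: 3.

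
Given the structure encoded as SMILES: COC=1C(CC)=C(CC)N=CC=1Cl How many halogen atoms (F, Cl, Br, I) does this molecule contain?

Halogen atoms appear at heavy-atom position 13 (1×Cl).
Other groups present: 1 ether.
Halogen count: 1.

1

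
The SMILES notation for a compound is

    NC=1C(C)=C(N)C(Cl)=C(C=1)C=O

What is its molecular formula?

C8H9ClN2O

Walk through each heavy atom and fill implicit hydrogens from standard valence (C 4, N 3, O 2, S 2, halogen 1):
  atom 1: N, bond orders sum to 1 (valence 3) → 2 H
  atom 2: C, bond orders sum to 4 (valence 4) → 0 H
  atom 3: C, bond orders sum to 4 (valence 4) → 0 H
  atom 4: C, bond orders sum to 1 (valence 4) → 3 H
  atom 5: C, bond orders sum to 4 (valence 4) → 0 H
  atom 6: N, bond orders sum to 1 (valence 3) → 2 H
  atom 7: C, bond orders sum to 4 (valence 4) → 0 H
  atom 8: Cl (halogen, monovalent) → 0 H
  atom 9: C, bond orders sum to 4 (valence 4) → 0 H
  atom 10: C, bond orders sum to 3 (valence 4) → 1 H
  atom 11: C, bond orders sum to 3 (valence 4) → 1 H
  atom 12: O, bond orders sum to 2 (valence 2) → 0 H
Totals → C:8, H:9, Cl:1, N:2, O:1.
In Hill order: C8H9ClN2O.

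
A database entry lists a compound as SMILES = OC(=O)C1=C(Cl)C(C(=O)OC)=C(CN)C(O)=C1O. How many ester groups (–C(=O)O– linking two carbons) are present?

1

The ester motif appears at heavy-atom position 8 in the SMILES.
Other groups present: 1 carboxylic acid, 2 hydroxyl, 1 primary amine.
Ester count: 1.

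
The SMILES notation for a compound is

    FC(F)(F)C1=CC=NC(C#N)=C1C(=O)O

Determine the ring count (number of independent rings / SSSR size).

In SMILES, each pair of matching ring-closure digits denotes one ring-closing bond; the number of such bonds equals the number of independent rings.
Ring-closure bonds here: 1.

1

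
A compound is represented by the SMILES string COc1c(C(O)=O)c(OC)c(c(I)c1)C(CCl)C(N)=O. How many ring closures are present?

1

In SMILES, each pair of matching ring-closure digits denotes one ring-closing bond; the number of such bonds equals the number of independent rings.
Ring-closure bonds here: 1.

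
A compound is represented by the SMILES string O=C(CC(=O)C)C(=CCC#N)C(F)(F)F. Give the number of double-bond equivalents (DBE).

5

Degree of unsaturation = (number of rings) + (number of π bonds).
Ring closures in the SMILES: 0.
π bonds: 3 double bonds (each 1 DoU), 1 triple bond (each 2 DoU) → 5 DoU from unsaturation.
Total DoU = 0 + 5 = 5.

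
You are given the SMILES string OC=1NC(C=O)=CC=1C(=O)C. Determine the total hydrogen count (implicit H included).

7

Walk through each heavy atom and fill implicit hydrogens from standard valence (C 4, N 3, O 2, S 2, halogen 1):
  atom 1: O, bond orders sum to 1 (valence 2) → 1 H
  atom 2: C, bond orders sum to 4 (valence 4) → 0 H
  atom 3: N, bond orders sum to 2 (valence 3) → 1 H
  atom 4: C, bond orders sum to 4 (valence 4) → 0 H
  atom 5: C, bond orders sum to 3 (valence 4) → 1 H
  atom 6: O, bond orders sum to 2 (valence 2) → 0 H
  atom 7: C, bond orders sum to 3 (valence 4) → 1 H
  atom 8: C, bond orders sum to 4 (valence 4) → 0 H
  atom 9: C, bond orders sum to 4 (valence 4) → 0 H
  atom 10: O, bond orders sum to 2 (valence 2) → 0 H
  atom 11: C, bond orders sum to 1 (valence 4) → 3 H
Total hydrogens: 7.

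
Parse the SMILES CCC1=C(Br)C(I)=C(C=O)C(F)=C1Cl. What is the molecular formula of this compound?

Walk through each heavy atom and fill implicit hydrogens from standard valence (C 4, N 3, O 2, S 2, halogen 1):
  atom 1: C, bond orders sum to 1 (valence 4) → 3 H
  atom 2: C, bond orders sum to 2 (valence 4) → 2 H
  atom 3: C, bond orders sum to 4 (valence 4) → 0 H
  atom 4: C, bond orders sum to 4 (valence 4) → 0 H
  atom 5: Br (halogen, monovalent) → 0 H
  atom 6: C, bond orders sum to 4 (valence 4) → 0 H
  atom 7: I (halogen, monovalent) → 0 H
  atom 8: C, bond orders sum to 4 (valence 4) → 0 H
  atom 9: C, bond orders sum to 3 (valence 4) → 1 H
  atom 10: O, bond orders sum to 2 (valence 2) → 0 H
  atom 11: C, bond orders sum to 4 (valence 4) → 0 H
  atom 12: F (halogen, monovalent) → 0 H
  atom 13: C, bond orders sum to 4 (valence 4) → 0 H
  atom 14: Cl (halogen, monovalent) → 0 H
Totals → C:9, H:6, Br:1, Cl:1, F:1, I:1, O:1.

C9H6BrClFIO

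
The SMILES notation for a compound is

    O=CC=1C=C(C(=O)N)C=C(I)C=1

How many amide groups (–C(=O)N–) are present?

1

The amide motif appears at heavy-atom position 6 in the SMILES.
Other groups present: 1 aldehyde.
Amide count: 1.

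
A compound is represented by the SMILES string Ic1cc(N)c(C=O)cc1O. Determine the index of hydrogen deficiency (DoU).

Molecular formula: C7H6INO2.
DoU = (2C + 2 + N − H − X) / 2, where X is the halogen count and O/S are ignored.
    = (2·7 + 2 + 1 − 6 − 1) / 2 = 10 / 2 = 5.

5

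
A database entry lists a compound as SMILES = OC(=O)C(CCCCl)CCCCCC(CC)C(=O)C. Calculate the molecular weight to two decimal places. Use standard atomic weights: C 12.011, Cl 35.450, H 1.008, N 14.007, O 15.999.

First, the molecular formula is C15H27ClO3 (counting implicit H from valence).
  C: 15 × 12.011 = 180.165
  Cl: 1 × 35.450 = 35.450
  H: 27 × 1.008 = 27.216
  O: 3 × 15.999 = 47.997
Sum: 15×12.011 + 1×35.450 + 27×1.008 + 3×15.999 = 290.828 → 290.83 g/mol.

290.83 g/mol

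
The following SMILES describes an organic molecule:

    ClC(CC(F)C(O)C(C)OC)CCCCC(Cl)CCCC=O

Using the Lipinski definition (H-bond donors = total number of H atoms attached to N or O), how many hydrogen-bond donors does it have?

1

Donors: find every N or O and count the H atoms it carries.
  atom 7 (O): bond orders sum to 1 → 1 H
  atom 10 (O): bond orders sum to 2 → 0 H
  atom 22 (O): bond orders sum to 2 → 0 H
Lipinski HBD = 1.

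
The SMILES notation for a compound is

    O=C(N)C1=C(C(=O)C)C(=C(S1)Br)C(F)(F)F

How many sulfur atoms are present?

1

Scan the SMILES for S atoms (remember two-letter symbols like Cl and Br are single atoms).
Sulfur count: 1.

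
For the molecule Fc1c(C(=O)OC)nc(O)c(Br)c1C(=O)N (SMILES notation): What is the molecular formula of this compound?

Walk through each heavy atom and fill implicit hydrogens from standard valence (C 4, N 3, O 2, S 2, halogen 1); for lowercase aromatic atoms, an aromatic c carries 1 H when it has two neighbours and 0 H with three, and aromatic n carries 0 H:
  atom 1: F (halogen, monovalent) → 0 H
  atom 2: aromatic c, 3 neighbours → 0 H
  atom 3: aromatic c, 3 neighbours → 0 H
  atom 4: C, bond orders sum to 4 (valence 4) → 0 H
  atom 5: O, bond orders sum to 2 (valence 2) → 0 H
  atom 6: O, bond orders sum to 2 (valence 2) → 0 H
  atom 7: C, bond orders sum to 1 (valence 4) → 3 H
  atom 8: aromatic n, 2 neighbours → 0 H
  atom 9: aromatic c, 3 neighbours → 0 H
  atom 10: O, bond orders sum to 1 (valence 2) → 1 H
  atom 11: aromatic c, 3 neighbours → 0 H
  atom 12: Br (halogen, monovalent) → 0 H
  atom 13: aromatic c, 3 neighbours → 0 H
  atom 14: C, bond orders sum to 4 (valence 4) → 0 H
  atom 15: O, bond orders sum to 2 (valence 2) → 0 H
  atom 16: N, bond orders sum to 1 (valence 3) → 2 H
Totals → C:8, H:6, Br:1, F:1, N:2, O:4.

C8H6BrFN2O4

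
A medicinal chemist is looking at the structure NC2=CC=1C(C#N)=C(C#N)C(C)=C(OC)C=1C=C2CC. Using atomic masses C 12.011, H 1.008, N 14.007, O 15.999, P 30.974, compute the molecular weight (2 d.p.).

265.32 g/mol

First, the molecular formula is C16H15N3O (counting implicit H from valence).
  C: 16 × 12.011 = 192.176
  H: 15 × 1.008 = 15.120
  N: 3 × 14.007 = 42.021
  O: 1 × 15.999 = 15.999
Sum: 16×12.011 + 15×1.008 + 3×14.007 + 1×15.999 = 265.316 → 265.32 g/mol.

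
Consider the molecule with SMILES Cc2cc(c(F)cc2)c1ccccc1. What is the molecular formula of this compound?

C13H11F

Walk through each heavy atom and fill implicit hydrogens from standard valence (C 4, N 3, O 2, S 2, halogen 1); for lowercase aromatic atoms, an aromatic c carries 1 H when it has two neighbours and 0 H with three, and aromatic n carries 0 H:
  atom 1: C, bond orders sum to 1 (valence 4) → 3 H
  atom 2: aromatic c, 3 neighbours → 0 H
  atom 3: aromatic c, 2 neighbours → 1 H
  atom 4: aromatic c, 3 neighbours → 0 H
  atom 5: aromatic c, 3 neighbours → 0 H
  atom 6: F (halogen, monovalent) → 0 H
  atom 7: aromatic c, 2 neighbours → 1 H
  atom 8: aromatic c, 2 neighbours → 1 H
  atom 9: aromatic c, 3 neighbours → 0 H
  atom 10: aromatic c, 2 neighbours → 1 H
  atom 11: aromatic c, 2 neighbours → 1 H
  atom 12: aromatic c, 2 neighbours → 1 H
  atom 13: aromatic c, 2 neighbours → 1 H
  atom 14: aromatic c, 2 neighbours → 1 H
Totals → C:13, H:11, F:1.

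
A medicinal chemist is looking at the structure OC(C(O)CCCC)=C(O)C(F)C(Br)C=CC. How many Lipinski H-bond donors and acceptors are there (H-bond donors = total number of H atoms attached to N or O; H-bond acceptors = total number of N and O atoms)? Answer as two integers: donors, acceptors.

3, 3

Donors: find every N or O and count the H atoms it carries.
  atom 1 (O): bond orders sum to 1 → 1 H
  atom 4 (O): bond orders sum to 1 → 1 H
  atom 10 (O): bond orders sum to 1 → 1 H
Lipinski HBD = 3.
Acceptors: N atoms = 0, O atoms = 3 → HBA = 3.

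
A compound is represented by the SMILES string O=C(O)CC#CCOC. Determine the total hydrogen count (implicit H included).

8

Walk through each heavy atom and fill implicit hydrogens from standard valence (C 4, N 3, O 2, S 2, halogen 1):
  atom 1: O, bond orders sum to 2 (valence 2) → 0 H
  atom 2: C, bond orders sum to 4 (valence 4) → 0 H
  atom 3: O, bond orders sum to 1 (valence 2) → 1 H
  atom 4: C, bond orders sum to 2 (valence 4) → 2 H
  atom 5: C, bond orders sum to 4 (valence 4) → 0 H
  atom 6: C, bond orders sum to 4 (valence 4) → 0 H
  atom 7: C, bond orders sum to 2 (valence 4) → 2 H
  atom 8: O, bond orders sum to 2 (valence 2) → 0 H
  atom 9: C, bond orders sum to 1 (valence 4) → 3 H
Total hydrogens: 8.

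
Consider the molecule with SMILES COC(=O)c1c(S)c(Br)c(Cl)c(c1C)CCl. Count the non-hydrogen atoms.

Every atom symbol written in the SMILES (organic subset) is one heavy atom; implicit H are not written.
Heavy atoms by element → Br:1, C:10, Cl:2, O:2, S:1.
Total: 16.

16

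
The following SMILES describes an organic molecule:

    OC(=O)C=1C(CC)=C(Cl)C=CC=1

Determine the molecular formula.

Walk through each heavy atom and fill implicit hydrogens from standard valence (C 4, N 3, O 2, S 2, halogen 1):
  atom 1: O, bond orders sum to 1 (valence 2) → 1 H
  atom 2: C, bond orders sum to 4 (valence 4) → 0 H
  atom 3: O, bond orders sum to 2 (valence 2) → 0 H
  atom 4: C, bond orders sum to 4 (valence 4) → 0 H
  atom 5: C, bond orders sum to 4 (valence 4) → 0 H
  atom 6: C, bond orders sum to 2 (valence 4) → 2 H
  atom 7: C, bond orders sum to 1 (valence 4) → 3 H
  atom 8: C, bond orders sum to 4 (valence 4) → 0 H
  atom 9: Cl (halogen, monovalent) → 0 H
  atom 10: C, bond orders sum to 3 (valence 4) → 1 H
  atom 11: C, bond orders sum to 3 (valence 4) → 1 H
  atom 12: C, bond orders sum to 3 (valence 4) → 1 H
Totals → C:9, H:9, Cl:1, O:2.
In Hill order: C9H9ClO2.

C9H9ClO2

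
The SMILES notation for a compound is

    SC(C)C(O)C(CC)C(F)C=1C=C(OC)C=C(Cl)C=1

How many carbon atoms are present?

14

Count every carbon token in the SMILES (each C, including those in ring-closure positions and inside branches).
Carbon count: 14.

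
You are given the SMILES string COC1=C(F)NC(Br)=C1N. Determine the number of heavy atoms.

Every atom symbol written in the SMILES (organic subset) is one heavy atom; implicit H are not written.
Heavy atoms by element → Br:1, C:5, F:1, N:2, O:1.
Total: 10.

10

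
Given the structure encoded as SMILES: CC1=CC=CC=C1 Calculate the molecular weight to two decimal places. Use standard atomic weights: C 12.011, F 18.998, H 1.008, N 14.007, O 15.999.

92.14 g/mol

First, the molecular formula is C7H8 (counting implicit H from valence).
  C: 7 × 12.011 = 84.077
  H: 8 × 1.008 = 8.064
Sum: 7×12.011 + 8×1.008 = 92.141 → 92.14 g/mol.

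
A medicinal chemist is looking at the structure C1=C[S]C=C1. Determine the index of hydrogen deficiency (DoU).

Molecular formula: C4H4S.
DoU = (2C + 2 + N − H − X) / 2, where X is the halogen count and O/S are ignored.
    = (2·4 + 2 + 0 − 4 − 0) / 2 = 6 / 2 = 3.

3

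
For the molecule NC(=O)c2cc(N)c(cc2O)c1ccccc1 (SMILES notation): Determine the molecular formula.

Walk through each heavy atom and fill implicit hydrogens from standard valence (C 4, N 3, O 2, S 2, halogen 1); for lowercase aromatic atoms, an aromatic c carries 1 H when it has two neighbours and 0 H with three, and aromatic n carries 0 H:
  atom 1: N, bond orders sum to 1 (valence 3) → 2 H
  atom 2: C, bond orders sum to 4 (valence 4) → 0 H
  atom 3: O, bond orders sum to 2 (valence 2) → 0 H
  atom 4: aromatic c, 3 neighbours → 0 H
  atom 5: aromatic c, 2 neighbours → 1 H
  atom 6: aromatic c, 3 neighbours → 0 H
  atom 7: N, bond orders sum to 1 (valence 3) → 2 H
  atom 8: aromatic c, 3 neighbours → 0 H
  atom 9: aromatic c, 2 neighbours → 1 H
  atom 10: aromatic c, 3 neighbours → 0 H
  atom 11: O, bond orders sum to 1 (valence 2) → 1 H
  atom 12: aromatic c, 3 neighbours → 0 H
  atom 13: aromatic c, 2 neighbours → 1 H
  atom 14: aromatic c, 2 neighbours → 1 H
  atom 15: aromatic c, 2 neighbours → 1 H
  atom 16: aromatic c, 2 neighbours → 1 H
  atom 17: aromatic c, 2 neighbours → 1 H
Totals → C:13, H:12, N:2, O:2.

C13H12N2O2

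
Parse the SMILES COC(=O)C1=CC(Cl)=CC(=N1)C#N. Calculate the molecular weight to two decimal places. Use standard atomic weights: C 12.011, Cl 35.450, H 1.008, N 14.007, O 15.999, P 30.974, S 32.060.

196.59 g/mol

First, the molecular formula is C8H5ClN2O2 (counting implicit H from valence).
  C: 8 × 12.011 = 96.088
  Cl: 1 × 35.450 = 35.450
  H: 5 × 1.008 = 5.040
  N: 2 × 14.007 = 28.014
  O: 2 × 15.999 = 31.998
Sum: 8×12.011 + 1×35.450 + 5×1.008 + 2×14.007 + 2×15.999 = 196.590 → 196.59 g/mol.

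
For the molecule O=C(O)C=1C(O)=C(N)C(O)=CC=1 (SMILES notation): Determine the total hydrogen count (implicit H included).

Walk through each heavy atom and fill implicit hydrogens from standard valence (C 4, N 3, O 2, S 2, halogen 1):
  atom 1: O, bond orders sum to 2 (valence 2) → 0 H
  atom 2: C, bond orders sum to 4 (valence 4) → 0 H
  atom 3: O, bond orders sum to 1 (valence 2) → 1 H
  atom 4: C, bond orders sum to 4 (valence 4) → 0 H
  atom 5: C, bond orders sum to 4 (valence 4) → 0 H
  atom 6: O, bond orders sum to 1 (valence 2) → 1 H
  atom 7: C, bond orders sum to 4 (valence 4) → 0 H
  atom 8: N, bond orders sum to 1 (valence 3) → 2 H
  atom 9: C, bond orders sum to 4 (valence 4) → 0 H
  atom 10: O, bond orders sum to 1 (valence 2) → 1 H
  atom 11: C, bond orders sum to 3 (valence 4) → 1 H
  atom 12: C, bond orders sum to 3 (valence 4) → 1 H
Total hydrogens: 7.

7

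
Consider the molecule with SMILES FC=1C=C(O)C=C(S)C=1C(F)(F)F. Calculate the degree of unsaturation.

4

Degree of unsaturation = (number of rings) + (number of π bonds).
Ring closures in the SMILES: 1.
π bonds: 3 double bonds (each 1 DoU) → 3 DoU from unsaturation.
Total DoU = 1 + 3 = 4.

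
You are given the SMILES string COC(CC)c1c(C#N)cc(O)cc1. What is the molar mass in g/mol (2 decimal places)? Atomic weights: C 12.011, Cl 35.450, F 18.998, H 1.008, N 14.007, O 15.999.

191.23 g/mol

First, the molecular formula is C11H13NO2 (counting implicit H from valence).
  C: 11 × 12.011 = 132.121
  H: 13 × 1.008 = 13.104
  N: 1 × 14.007 = 14.007
  O: 2 × 15.999 = 31.998
Sum: 11×12.011 + 13×1.008 + 1×14.007 + 2×15.999 = 191.230 → 191.23 g/mol.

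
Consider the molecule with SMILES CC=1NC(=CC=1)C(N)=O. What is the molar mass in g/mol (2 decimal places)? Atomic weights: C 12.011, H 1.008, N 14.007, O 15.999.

First, the molecular formula is C6H8N2O (counting implicit H from valence).
  C: 6 × 12.011 = 72.066
  H: 8 × 1.008 = 8.064
  N: 2 × 14.007 = 28.014
  O: 1 × 15.999 = 15.999
Sum: 6×12.011 + 8×1.008 + 2×14.007 + 1×15.999 = 124.143 → 124.14 g/mol.

124.14 g/mol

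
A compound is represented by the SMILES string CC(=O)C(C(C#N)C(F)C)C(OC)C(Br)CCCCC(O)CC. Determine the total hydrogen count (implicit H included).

Walk through each heavy atom and fill implicit hydrogens from standard valence (C 4, N 3, O 2, S 2, halogen 1):
  atom 1: C, bond orders sum to 1 (valence 4) → 3 H
  atom 2: C, bond orders sum to 4 (valence 4) → 0 H
  atom 3: O, bond orders sum to 2 (valence 2) → 0 H
  atom 4: C, bond orders sum to 3 (valence 4) → 1 H
  atom 5: C, bond orders sum to 3 (valence 4) → 1 H
  atom 6: C, bond orders sum to 4 (valence 4) → 0 H
  atom 7: N, bond orders sum to 3 (valence 3) → 0 H
  atom 8: C, bond orders sum to 3 (valence 4) → 1 H
  atom 9: F (halogen, monovalent) → 0 H
  atom 10: C, bond orders sum to 1 (valence 4) → 3 H
  atom 11: C, bond orders sum to 3 (valence 4) → 1 H
  atom 12: O, bond orders sum to 2 (valence 2) → 0 H
  atom 13: C, bond orders sum to 1 (valence 4) → 3 H
  atom 14: C, bond orders sum to 3 (valence 4) → 1 H
  atom 15: Br (halogen, monovalent) → 0 H
  atom 16: C, bond orders sum to 2 (valence 4) → 2 H
  atom 17: C, bond orders sum to 2 (valence 4) → 2 H
  atom 18: C, bond orders sum to 2 (valence 4) → 2 H
  atom 19: C, bond orders sum to 2 (valence 4) → 2 H
  atom 20: C, bond orders sum to 3 (valence 4) → 1 H
  atom 21: O, bond orders sum to 1 (valence 2) → 1 H
  atom 22: C, bond orders sum to 2 (valence 4) → 2 H
  atom 23: C, bond orders sum to 1 (valence 4) → 3 H
Total hydrogens: 29.

29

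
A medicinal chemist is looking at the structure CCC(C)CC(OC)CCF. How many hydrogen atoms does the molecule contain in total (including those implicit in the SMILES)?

19

Walk through each heavy atom and fill implicit hydrogens from standard valence (C 4, N 3, O 2, S 2, halogen 1):
  atom 1: C, bond orders sum to 1 (valence 4) → 3 H
  atom 2: C, bond orders sum to 2 (valence 4) → 2 H
  atom 3: C, bond orders sum to 3 (valence 4) → 1 H
  atom 4: C, bond orders sum to 1 (valence 4) → 3 H
  atom 5: C, bond orders sum to 2 (valence 4) → 2 H
  atom 6: C, bond orders sum to 3 (valence 4) → 1 H
  atom 7: O, bond orders sum to 2 (valence 2) → 0 H
  atom 8: C, bond orders sum to 1 (valence 4) → 3 H
  atom 9: C, bond orders sum to 2 (valence 4) → 2 H
  atom 10: C, bond orders sum to 2 (valence 4) → 2 H
  atom 11: F (halogen, monovalent) → 0 H
Total hydrogens: 19.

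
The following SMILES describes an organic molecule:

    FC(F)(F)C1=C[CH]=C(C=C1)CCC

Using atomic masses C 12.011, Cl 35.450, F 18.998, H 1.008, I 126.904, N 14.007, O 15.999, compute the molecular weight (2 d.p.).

First, the molecular formula is C10H11F3 (counting implicit H from valence).
  C: 10 × 12.011 = 120.110
  F: 3 × 18.998 = 56.994
  H: 11 × 1.008 = 11.088
Sum: 10×12.011 + 3×18.998 + 11×1.008 = 188.192 → 188.19 g/mol.

188.19 g/mol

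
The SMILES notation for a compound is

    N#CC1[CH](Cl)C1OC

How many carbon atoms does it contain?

Count every carbon token in the SMILES (each C, including those in ring-closure positions and inside branches).
Carbon count: 5.

5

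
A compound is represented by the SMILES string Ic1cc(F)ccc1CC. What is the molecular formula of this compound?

Walk through each heavy atom and fill implicit hydrogens from standard valence (C 4, N 3, O 2, S 2, halogen 1); for lowercase aromatic atoms, an aromatic c carries 1 H when it has two neighbours and 0 H with three, and aromatic n carries 0 H:
  atom 1: I (halogen, monovalent) → 0 H
  atom 2: aromatic c, 3 neighbours → 0 H
  atom 3: aromatic c, 2 neighbours → 1 H
  atom 4: aromatic c, 3 neighbours → 0 H
  atom 5: F (halogen, monovalent) → 0 H
  atom 6: aromatic c, 2 neighbours → 1 H
  atom 7: aromatic c, 2 neighbours → 1 H
  atom 8: aromatic c, 3 neighbours → 0 H
  atom 9: C, bond orders sum to 2 (valence 4) → 2 H
  atom 10: C, bond orders sum to 1 (valence 4) → 3 H
Totals → C:8, H:8, F:1, I:1.

C8H8FI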